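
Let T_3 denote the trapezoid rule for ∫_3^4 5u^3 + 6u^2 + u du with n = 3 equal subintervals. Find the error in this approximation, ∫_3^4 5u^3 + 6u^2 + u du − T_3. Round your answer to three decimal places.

Exact integral: ∫_3^4 f(u) du = 296.25.
T_3 ≈ 297.33333.
Error ≈ 296.25 − 297.33333 ≈ -1.083.

-1.083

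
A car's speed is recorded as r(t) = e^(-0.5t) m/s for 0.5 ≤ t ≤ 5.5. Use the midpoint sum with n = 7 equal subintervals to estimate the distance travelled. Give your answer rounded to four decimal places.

Δt = (5.5 − 0.5)/7 = 5/7.
Midpoints: 6/7, 11/7, 16/7, 3, 26/7, 31/7, 36/7.
r(6/7) ≈ 0.6514, r(11/7) ≈ 0.4558, r(16/7) ≈ 0.3189, r(3) ≈ 0.2231, r(26/7) ≈ 0.1561, r(31/7) ≈ 0.1092, r(36/7) ≈ 0.0764.
Sum = Δt · [r(6/7) + r(11/7) + r(16/7) + ...].
Sum ≈ 1.4222.

1.4222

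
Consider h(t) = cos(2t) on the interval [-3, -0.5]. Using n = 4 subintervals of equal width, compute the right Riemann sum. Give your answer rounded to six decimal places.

Δt = (-0.5 − (-3))/4 = 0.625.
Right endpoints: -2.375, -1.75, -1.125, -0.5.
h(-2.375) ≈ 0.037602, h(-1.75) ≈ -0.936457, h(-1.125) ≈ -0.628174, h(-0.5) ≈ 0.540302.
Sum = Δt · [h(-2.375) + h(-1.75) + h(-1.125) + h(-0.5)].
Sum ≈ -0.616704.

-0.616704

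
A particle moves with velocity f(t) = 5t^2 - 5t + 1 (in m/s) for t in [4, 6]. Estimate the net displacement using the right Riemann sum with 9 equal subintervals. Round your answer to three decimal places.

215.416

Δt = (6 − 4)/9 = 2/9.
Right endpoints: 38/9, 40/9, 14/3, 44/9, 46/9, 16/3, 50/9, 52/9, 6.
f(38/9) = 5591/81, f(40/9) = 6281/81, f(14/3) = 779/9, f(44/9) = 7781/81, f(46/9) = 8591/81, f(16/3) = 1049/9, f(50/9) = 10331/81, f(52/9) = 11261/81, f(6) = 151.
Sum = Δt · [f(38/9) + f(40/9) + f(14/3) + ...].
Sum ≈ 215.416.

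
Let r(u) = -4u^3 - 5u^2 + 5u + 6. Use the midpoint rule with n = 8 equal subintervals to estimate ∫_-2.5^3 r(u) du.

-71.37109375

Δu = (3 − (-2.5))/8 = 0.6875.
Midpoints: -2.15625, -1.46875, -0.78125, -0.09375, 0.59375, 1.28125, 1.96875, 2.65625.
r(-2.15625) = 98901/8192, r(-1.46875) = 4455/8192, r(-0.78125) = 7777/8192, r(-0.09375) = 44979/8192, r(0.59375) = 52173/8192, r(1.28125) = -34529/8192, r(1.96875) = -279015/8192, r(2.65625) = -745173/8192.
Sum = Δu · [r(-2.15625) + r(-1.46875) + r(-0.78125) + ...].
Sum = -71.37109375.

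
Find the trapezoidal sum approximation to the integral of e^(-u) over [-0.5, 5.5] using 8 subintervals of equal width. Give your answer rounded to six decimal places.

1.721014

Δu = (5.5 − (-0.5))/8 = 0.75.
f(-0.5) ≈ 1.648721, f(0.25) ≈ 0.778801, f(1) ≈ 0.367879, f(1.75) ≈ 0.173774, f(2.5) ≈ 0.082085, f(3.25) ≈ 0.038774, f(4) ≈ 0.018316, f(4.75) ≈ 0.008652, f(5.5) ≈ 0.004087.
T_8 = (Δu/2)·[f(u_0) + 2f(u_1) + ... + 2f(u_{7}) + f(u_8)].
Sum ≈ 1.721014.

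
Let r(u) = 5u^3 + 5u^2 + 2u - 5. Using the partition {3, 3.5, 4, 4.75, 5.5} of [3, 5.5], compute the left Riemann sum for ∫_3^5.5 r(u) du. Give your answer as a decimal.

1021.44140625

Subinterval widths: 0.5, 0.5, 0.75, 0.75.
Left endpoints: 3, 3.5, 4, 4.75.
r(3) = 181, r(3.5) = 277.625, r(4) = 403, r(4.75) = 653.171875.
Sum = Σ Δu_i · r(u_i).
Sum = 1021.44140625.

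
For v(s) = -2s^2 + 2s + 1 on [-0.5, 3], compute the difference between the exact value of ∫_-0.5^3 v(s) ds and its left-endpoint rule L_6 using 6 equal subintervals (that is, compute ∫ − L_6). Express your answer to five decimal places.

Exact integral: ∫_-0.5^3 v(s) ds ≈ -5.8333333.
L_6 ≈ -3.1678241.
Error ≈ -5.8333333 − (-3.1678241) ≈ -2.66551.

-2.66551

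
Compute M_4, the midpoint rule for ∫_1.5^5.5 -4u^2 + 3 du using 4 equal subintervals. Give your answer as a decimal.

-204

Δu = (5.5 − 1.5)/4 = 1.
Midpoints: 2, 3, 4, 5.
f(2) = -13, f(3) = -33, f(4) = -61, f(5) = -97.
Sum = Δu · [f(2) + f(3) + f(4) + f(5)].
Sum = -204.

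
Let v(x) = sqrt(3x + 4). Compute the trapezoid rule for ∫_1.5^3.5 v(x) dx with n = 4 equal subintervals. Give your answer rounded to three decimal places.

Δx = (3.5 − 1.5)/4 = 0.5.
v(1.5) ≈ 2.915, v(2) ≈ 3.162, v(2.5) ≈ 3.391, v(3) ≈ 3.606, v(3.5) ≈ 3.808.
T_4 = (Δx/2)·[v(x_0) + 2v(x_1) + 2v(x_2) + 2v(x_3) + v(x_4)].
Sum ≈ 6.760.

6.760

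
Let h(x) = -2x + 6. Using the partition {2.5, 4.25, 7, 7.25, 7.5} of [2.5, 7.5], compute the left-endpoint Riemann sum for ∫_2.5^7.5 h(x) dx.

Subinterval widths: 1.75, 2.75, 0.25, 0.25.
Left endpoints: 2.5, 4.25, 7, 7.25.
h(2.5) = 1, h(4.25) = -2.5, h(7) = -8, h(7.25) = -8.5.
Sum = Σ Δx_i · h(x_i).
Sum = -9.25.

-9.25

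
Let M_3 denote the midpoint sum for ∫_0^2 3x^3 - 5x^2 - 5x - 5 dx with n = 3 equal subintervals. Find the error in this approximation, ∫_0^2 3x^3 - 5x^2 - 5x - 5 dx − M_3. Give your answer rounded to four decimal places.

0.2963

Exact integral: ∫_0^2 f(x) dx ≈ -21.333333.
M_3 ≈ -21.629630.
Error ≈ -21.333333 − (-21.629630) ≈ 0.2963.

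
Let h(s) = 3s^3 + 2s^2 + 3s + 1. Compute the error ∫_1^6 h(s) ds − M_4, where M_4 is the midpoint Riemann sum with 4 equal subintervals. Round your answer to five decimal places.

21.80990

Exact integral: ∫_1^6 h(s) ds ≈ 1172.0833333.
M_4 = 1150.2734375.
Error ≈ 1172.0833333 − 1150.2734375 ≈ 21.80990.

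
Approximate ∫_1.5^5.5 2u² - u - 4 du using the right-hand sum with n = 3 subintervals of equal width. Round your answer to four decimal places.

115.7037

Δu = (5.5 − 1.5)/3 = 4/3.
Right endpoints: 17/6, 25/6, 5.5.
f(17/6) = 83/9, f(25/6) = 239/9, f(5.5) = 51.
Sum = Δu · [f(17/6) + f(25/6) + f(5.5)].
Sum ≈ 115.7037.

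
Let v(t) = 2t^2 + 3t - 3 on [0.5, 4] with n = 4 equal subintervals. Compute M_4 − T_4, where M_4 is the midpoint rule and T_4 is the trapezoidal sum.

-1.33984375

M_4 = 55.26171875.
T_4 = 56.6015625.
M_4 − T_4 = -1.33984375.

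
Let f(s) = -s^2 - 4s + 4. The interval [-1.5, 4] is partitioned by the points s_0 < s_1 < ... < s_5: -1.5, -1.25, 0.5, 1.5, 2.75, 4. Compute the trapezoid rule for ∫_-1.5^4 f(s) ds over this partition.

-29.671875

Subinterval widths: 0.25, 1.75, 1, 1.25, 1.25.
f(-1.5) = 7.75, f(-1.25) = 7.4375, f(0.5) = 1.75, f(1.5) = -4.25, f(2.75) = -14.5625, f(4) = -28.
On each subinterval the trapezoid contributes (Δs_i/2)·[f(s_{i-1}) + f(s_i)].
Sum = -29.671875.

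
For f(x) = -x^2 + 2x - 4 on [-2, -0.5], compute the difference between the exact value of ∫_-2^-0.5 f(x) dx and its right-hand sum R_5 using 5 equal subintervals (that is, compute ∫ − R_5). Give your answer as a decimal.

-0.99

Exact integral: ∫_-2^-0.5 f(x) dx = -12.375.
R_5 = -11.385.
Error = -12.375 − (-11.385) = -0.99.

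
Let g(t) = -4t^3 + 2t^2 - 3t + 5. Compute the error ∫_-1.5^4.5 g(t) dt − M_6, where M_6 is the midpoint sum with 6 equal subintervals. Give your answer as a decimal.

Exact integral: ∫_-1.5^4.5 g(t) dt = -339.
M_6 = -331.
Error = -339 − (-331) = -8.

-8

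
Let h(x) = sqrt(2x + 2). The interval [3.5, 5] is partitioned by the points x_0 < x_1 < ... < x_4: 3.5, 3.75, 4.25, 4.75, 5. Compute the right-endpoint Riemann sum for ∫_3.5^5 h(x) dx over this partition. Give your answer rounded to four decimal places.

4.9523

Subinterval widths: 0.25, 0.5, 0.5, 0.25.
Right endpoints: 3.75, 4.25, 4.75, 5.
h(3.75) ≈ 3.0822, h(4.25) ≈ 3.2404, h(4.75) ≈ 3.3912, h(5) ≈ 3.4641.
Sum = Σ Δx_i · h(x_i).
Sum ≈ 4.9523.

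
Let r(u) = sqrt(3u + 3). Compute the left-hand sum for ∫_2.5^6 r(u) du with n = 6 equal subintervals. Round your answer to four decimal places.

13.4292

Δu = (6 − 2.5)/6 = 7/12.
Left endpoints: 2.5, 37/12, 11/3, 4.25, 29/6, 65/12.
r(2.5) ≈ 3.2404, r(37/12) ≈ 3.5000, r(11/3) ≈ 3.7417, r(4.25) ≈ 3.9686, r(29/6) ≈ 4.1833, r(65/12) ≈ 4.3875.
Sum = Δu · [r(2.5) + r(37/12) + r(11/3) + ...].
Sum ≈ 13.4292.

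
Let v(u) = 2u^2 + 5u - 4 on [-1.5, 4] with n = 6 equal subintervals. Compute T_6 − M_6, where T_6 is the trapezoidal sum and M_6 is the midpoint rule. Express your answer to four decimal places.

T_6 ≈ 58.832176.
M_6 ≈ 56.521412.
T_6 − M_6 ≈ 2.3108.

2.3108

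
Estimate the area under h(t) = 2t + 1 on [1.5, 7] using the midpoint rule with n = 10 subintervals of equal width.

52.25

Δt = (7 − 1.5)/10 = 0.55.
Midpoints: 1.775, 2.325, 2.875, 3.425, 3.975, 4.525, 5.075, 5.625, 6.175, 6.725.
h(1.775) = 4.55, h(2.325) = 5.65, h(2.875) = 6.75, h(3.425) = 7.85, h(3.975) = 8.95, h(4.525) = 10.05, h(5.075) = 11.15, h(5.625) = 12.25, h(6.175) = 13.35, h(6.725) = 14.45.
Sum = Δt · [h(1.775) + h(2.325) + h(2.875) + ...].
Sum = 52.25.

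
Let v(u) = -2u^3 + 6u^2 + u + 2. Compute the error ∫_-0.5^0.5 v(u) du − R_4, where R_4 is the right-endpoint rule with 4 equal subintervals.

Exact integral: ∫_-0.5^0.5 v(u) du = 2.5.
R_4 = 2.625.
Error = 2.5 − 2.625 = -0.125.

-0.125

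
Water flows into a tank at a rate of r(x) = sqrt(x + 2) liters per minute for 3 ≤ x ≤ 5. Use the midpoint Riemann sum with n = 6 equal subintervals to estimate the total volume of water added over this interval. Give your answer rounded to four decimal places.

Δx = (5 − 3)/6 = 1/3.
Midpoints: 19/6, 3.5, 23/6, 25/6, 4.5, 29/6.
r(19/6) ≈ 2.2730, r(3.5) ≈ 2.3452, r(23/6) ≈ 2.4152, r(25/6) ≈ 2.4833, r(4.5) ≈ 2.5495, r(29/6) ≈ 2.6141.
Sum = Δx · [r(19/6) + r(3.5) + r(23/6) + ...].
Sum ≈ 4.8934.

4.8934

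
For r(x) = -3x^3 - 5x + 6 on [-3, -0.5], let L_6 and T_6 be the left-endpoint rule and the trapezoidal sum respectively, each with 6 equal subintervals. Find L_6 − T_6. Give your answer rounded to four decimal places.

L_6 ≈ 118.118490.
T_6 ≈ 98.717448.
L_6 − T_6 ≈ 19.4010.

19.4010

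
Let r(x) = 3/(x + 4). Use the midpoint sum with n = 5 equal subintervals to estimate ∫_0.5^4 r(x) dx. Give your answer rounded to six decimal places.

1.724036

Δx = (4 − 0.5)/5 = 0.7.
Midpoints: 0.85, 1.55, 2.25, 2.95, 3.65.
r(0.85) = 60/97, r(1.55) = 20/37, r(2.25) = 0.48, r(2.95) = 60/139, r(3.65) = 20/51.
Sum = Δx · [r(0.85) + r(1.55) + r(2.25) + r(2.95) + r(3.65)].
Sum ≈ 1.724036.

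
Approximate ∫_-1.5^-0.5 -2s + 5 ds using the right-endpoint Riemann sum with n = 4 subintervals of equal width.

6.75

Δs = (-0.5 − (-1.5))/4 = 0.25.
Right endpoints: -1.25, -1, -0.75, -0.5.
f(-1.25) = 7.5, f(-1) = 7, f(-0.75) = 6.5, f(-0.5) = 6.
Sum = Δs · [f(-1.25) + f(-1) + f(-0.75) + f(-0.5)].
Sum = 6.75.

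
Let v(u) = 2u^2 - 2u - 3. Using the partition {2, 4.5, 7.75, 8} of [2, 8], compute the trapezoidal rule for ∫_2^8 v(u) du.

Subinterval widths: 2.5, 3.25, 0.25.
v(2) = 1, v(4.5) = 28.5, v(7.75) = 101.625, v(8) = 109.
On each subinterval the trapezoid contributes (Δu_i/2)·[v(u_{i-1}) + v(u_i)].
Sum = 274.65625.

274.65625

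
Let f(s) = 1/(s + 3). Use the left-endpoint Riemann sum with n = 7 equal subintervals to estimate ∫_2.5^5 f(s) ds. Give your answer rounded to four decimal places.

Δs = (5 − 2.5)/7 = 5/14.
Left endpoints: 2.5, 20/7, 45/14, 25/7, 55/14, 30/7, 65/14.
f(2.5) = 2/11, f(20/7) = 7/41, f(45/14) = 14/87, f(25/7) = 7/46, f(55/14) = 14/97, f(30/7) = 7/51, f(65/14) = 14/107.
Sum = Δs · [f(2.5) + f(20/7) + f(45/14) + ...].
Sum ≈ 0.3850.

0.3850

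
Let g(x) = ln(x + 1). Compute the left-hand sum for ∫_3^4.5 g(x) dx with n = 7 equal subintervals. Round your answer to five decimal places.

Δx = (4.5 − 3)/7 = 3/14.
Left endpoints: 3, 45/14, 24/7, 51/14, 27/7, 57/14, 30/7.
g(3) ≈ 1.38629, g(45/14) ≈ 1.43848, g(24/7) ≈ 1.48808, g(51/14) ≈ 1.53533, g(27/7) ≈ 1.58045, g(57/14) ≈ 1.62362, g(30/7) ≈ 1.66501.
Sum = Δx · [g(3) + g(45/14) + g(24/7) + ...].
Sum ≈ 2.29656.

2.29656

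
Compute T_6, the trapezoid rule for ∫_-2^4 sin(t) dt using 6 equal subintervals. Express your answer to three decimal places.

0.217

Δt = (4 − (-2))/6 = 1.
f(-2) ≈ -0.909, f(-1) ≈ -0.841, f(0) ≈ 0.000, f(1) ≈ 0.841, f(2) ≈ 0.909, f(3) ≈ 0.141, f(4) ≈ -0.757.
T_6 = (Δt/2)·[f(t_0) + 2f(t_1) + ... + 2f(t_{5}) + f(t_6)].
Sum ≈ 0.217.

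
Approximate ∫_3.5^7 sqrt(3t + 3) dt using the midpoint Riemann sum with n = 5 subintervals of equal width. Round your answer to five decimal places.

Δt = (7 − 3.5)/5 = 0.7.
Midpoints: 3.85, 4.55, 5.25, 5.95, 6.65.
f(3.85) ≈ 3.81445, f(4.55) ≈ 4.08044, f(5.25) ≈ 4.33013, f(5.95) ≈ 4.56618, f(6.65) ≈ 4.79062.
Sum = Δt · [f(3.85) + f(4.55) + f(5.25) + f(5.95) + f(6.65)].
Sum ≈ 15.10727.

15.10727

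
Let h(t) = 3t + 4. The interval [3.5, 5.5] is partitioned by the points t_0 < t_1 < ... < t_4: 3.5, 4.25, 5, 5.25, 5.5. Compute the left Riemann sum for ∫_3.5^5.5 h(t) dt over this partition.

33.125

Subinterval widths: 0.75, 0.75, 0.25, 0.25.
Left endpoints: 3.5, 4.25, 5, 5.25.
h(3.5) = 14.5, h(4.25) = 16.75, h(5) = 19, h(5.25) = 19.75.
Sum = Σ Δt_i · h(t_i).
Sum = 33.125.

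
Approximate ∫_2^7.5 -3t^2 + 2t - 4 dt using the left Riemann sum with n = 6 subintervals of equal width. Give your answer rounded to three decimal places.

Δt = (7.5 − 2)/6 = 11/12.
Left endpoints: 2, 35/12, 23/6, 4.75, 17/3, 79/12.
f(2) = -12, f(35/12) = -23.6875, f(23/6) = -485/12, f(4.75) = -62.1875, f(17/3) = -89, f(79/12) = -5801/48.
Sum = Δt · [f(2) + f(35/12) + f(23/6) + ...].
Sum ≈ -319.134.

-319.134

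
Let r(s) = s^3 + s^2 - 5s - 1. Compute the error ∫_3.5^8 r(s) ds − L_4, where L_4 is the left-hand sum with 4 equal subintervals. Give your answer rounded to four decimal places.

263.0127

Exact integral: ∫_3.5^8 r(s) ds = 1008.984375.
L_4 ≈ 745.971680.
Error ≈ 1008.984375 − 745.971680 ≈ 263.0127.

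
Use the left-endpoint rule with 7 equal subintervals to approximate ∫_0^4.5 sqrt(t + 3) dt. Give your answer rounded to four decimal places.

9.9018

Δt = (4.5 − 0)/7 = 9/14.
Left endpoints: 0, 9/14, 9/7, 27/14, 18/7, 45/14, 27/7.
f(0) ≈ 1.7321, f(9/14) ≈ 1.9086, f(9/7) ≈ 2.0702, f(27/14) ≈ 2.2200, f(18/7) ≈ 2.3604, f(45/14) ≈ 2.4928, f(27/7) ≈ 2.6186.
Sum = Δt · [f(0) + f(9/14) + f(9/7) + ...].
Sum ≈ 9.9018.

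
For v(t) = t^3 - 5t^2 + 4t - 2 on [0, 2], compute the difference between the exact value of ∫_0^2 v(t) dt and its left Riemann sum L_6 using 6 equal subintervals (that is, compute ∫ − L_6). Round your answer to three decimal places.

-0.593

Exact integral: ∫_0^2 v(t) dt ≈ -5.33333.
L_6 ≈ -4.74074.
Error ≈ -5.33333 − (-4.74074) ≈ -0.593.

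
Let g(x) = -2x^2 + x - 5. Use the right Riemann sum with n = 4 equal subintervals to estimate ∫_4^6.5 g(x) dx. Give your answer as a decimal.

Δx = (6.5 − 4)/4 = 0.625.
Right endpoints: 4.625, 5.25, 5.875, 6.5.
g(4.625) = -43.15625, g(5.25) = -54.875, g(5.875) = -68.15625, g(6.5) = -83.
Sum = Δx · [g(4.625) + g(5.25) + g(5.875) + g(6.5)].
Sum = -155.7421875.

-155.7421875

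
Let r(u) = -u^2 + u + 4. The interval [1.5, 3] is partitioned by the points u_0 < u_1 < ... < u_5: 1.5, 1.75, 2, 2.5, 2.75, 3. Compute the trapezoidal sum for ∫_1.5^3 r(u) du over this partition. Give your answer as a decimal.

1.46875

Subinterval widths: 0.25, 0.25, 0.5, 0.25, 0.25.
r(1.5) = 3.25, r(1.75) = 2.6875, r(2) = 2, r(2.5) = 0.25, r(2.75) = -0.8125, r(3) = -2.
On each subinterval the trapezoid contributes (Δu_i/2)·[r(u_{i-1}) + r(u_i)].
Sum = 1.46875.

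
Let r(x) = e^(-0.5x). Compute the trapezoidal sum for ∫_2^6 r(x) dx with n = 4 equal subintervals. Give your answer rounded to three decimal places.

Δx = (6 − 2)/4 = 1.
r(2) ≈ 0.368, r(3) ≈ 0.223, r(4) ≈ 0.135, r(5) ≈ 0.082, r(6) ≈ 0.050.
T_4 = (Δx/2)·[r(x_0) + 2r(x_1) + 2r(x_2) + 2r(x_3) + r(x_4)].
Sum ≈ 0.649.

0.649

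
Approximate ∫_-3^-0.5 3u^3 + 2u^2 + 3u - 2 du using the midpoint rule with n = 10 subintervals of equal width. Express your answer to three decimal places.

Δu = (-0.5 − (-3))/10 = 0.25.
Midpoints: -2.875, -2.625, -2.375, -2.125, -1.875, -1.625, -1.375, -1.125, -0.875, -0.625.
f(-2.875) = -33477/512, f(-2.625) = -25783/512, f(-2.375) = -19473/512, f(-2.125) = -14403/512, f(-1.875) = -10429/512, f(-1.625) = -7407/512, f(-1.375) = -5193/512, f(-1.125) = -3643/512, f(-0.875) = -2613/512, f(-0.625) = -1959/512.
Sum = Δu · [f(-2.875) + f(-2.625) + f(-2.375) + ...].
Sum ≈ -60.732.

-60.732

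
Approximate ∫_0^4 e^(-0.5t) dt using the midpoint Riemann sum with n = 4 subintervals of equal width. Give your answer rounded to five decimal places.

Δt = (4 − 0)/4 = 1.
Midpoints: 0.5, 1.5, 2.5, 3.5.
f(0.5) ≈ 0.77880, f(1.5) ≈ 0.47237, f(2.5) ≈ 0.28650, f(3.5) ≈ 0.17377.
Sum = Δt · [f(0.5) + f(1.5) + f(2.5) + f(3.5)].
Sum ≈ 1.71145.

1.71145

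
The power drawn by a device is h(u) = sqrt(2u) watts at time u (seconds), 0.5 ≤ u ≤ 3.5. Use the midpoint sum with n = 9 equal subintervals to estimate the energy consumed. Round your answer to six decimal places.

Δu = (3.5 − 0.5)/9 = 1/3.
Midpoints: 2/3, 1, 4/3, 5/3, 2, 7/3, 8/3, 3, 10/3.
h(2/3) ≈ 1.154701, h(1) ≈ 1.414214, h(4/3) ≈ 1.632993, h(5/3) ≈ 1.825742, h(2) ≈ 2.000000, h(7/3) ≈ 2.160247, h(8/3) ≈ 2.309401, h(3) ≈ 2.449490, h(10/3) ≈ 2.581989.
Sum = Δu · [h(2/3) + h(1) + h(4/3) + ...].
Sum ≈ 5.842925.

5.842925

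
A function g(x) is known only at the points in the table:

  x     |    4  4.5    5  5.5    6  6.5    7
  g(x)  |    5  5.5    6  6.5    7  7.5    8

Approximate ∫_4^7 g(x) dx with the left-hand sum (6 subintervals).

18.75

Δx = 0.5.
Sum = 0.5·[5 + 5.5 + 6 + 6.5 + 7 + 7.5] = 18.75.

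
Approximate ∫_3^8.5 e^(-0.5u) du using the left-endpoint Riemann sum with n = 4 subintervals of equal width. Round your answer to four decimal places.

0.5777

Δu = (8.5 − 3)/4 = 1.375.
Left endpoints: 3, 4.375, 5.75, 7.125.
f(3) ≈ 0.2231, f(4.375) ≈ 0.1122, f(5.75) ≈ 0.0564, f(7.125) ≈ 0.0284.
Sum = Δu · [f(3) + f(4.375) + f(5.75) + f(7.125)].
Sum ≈ 0.5777.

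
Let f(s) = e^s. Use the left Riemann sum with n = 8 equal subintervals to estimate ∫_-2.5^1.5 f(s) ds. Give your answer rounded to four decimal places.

Δs = (1.5 − (-2.5))/8 = 0.5.
Left endpoints: -2.5, -2, -1.5, -1, -0.5, 0, 0.5, 1.
f(-2.5) ≈ 0.0821, f(-2) ≈ 0.1353, f(-1.5) ≈ 0.2231, f(-1) ≈ 0.3679, f(-0.5) ≈ 0.6065, f(0) ≈ 1.0000, f(0.5) ≈ 1.6487, f(1) ≈ 2.7183.
Sum = Δs · [f(-2.5) + f(-2) + f(-1.5) + ...].
Sum ≈ 3.3910.

3.3910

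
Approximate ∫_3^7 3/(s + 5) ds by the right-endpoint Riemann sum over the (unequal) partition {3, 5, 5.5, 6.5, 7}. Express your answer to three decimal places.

Subinterval widths: 2, 0.5, 1, 0.5.
Right endpoints: 5, 5.5, 6.5, 7.
f(5) = 0.3, f(5.5) = 2/7, f(6.5) = 6/23, f(7) = 0.25.
Sum = Σ Δs_i · f(s_i).
Sum ≈ 1.129.

1.129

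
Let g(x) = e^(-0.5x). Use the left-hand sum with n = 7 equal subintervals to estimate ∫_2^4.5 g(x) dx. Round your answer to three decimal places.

Δx = (4.5 − 2)/7 = 5/14.
Left endpoints: 2, 33/14, 19/7, 43/14, 24/7, 53/14, 29/7.
g(2) ≈ 0.368, g(33/14) ≈ 0.308, g(19/7) ≈ 0.257, g(43/14) ≈ 0.215, g(24/7) ≈ 0.180, g(53/14) ≈ 0.151, g(29/7) ≈ 0.126.
Sum = Δx · [g(2) + g(33/14) + g(19/7) + ...].
Sum ≈ 0.573.

0.573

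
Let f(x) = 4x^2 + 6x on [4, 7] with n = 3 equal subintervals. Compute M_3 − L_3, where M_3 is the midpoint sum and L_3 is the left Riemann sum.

72

M_3 = 470.
L_3 = 398.
M_3 − L_3 = 72.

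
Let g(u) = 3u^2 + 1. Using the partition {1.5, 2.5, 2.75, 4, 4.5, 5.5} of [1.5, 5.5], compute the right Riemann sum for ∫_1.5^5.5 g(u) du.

209.546875

Subinterval widths: 1, 0.25, 1.25, 0.5, 1.
Right endpoints: 2.5, 2.75, 4, 4.5, 5.5.
g(2.5) = 19.75, g(2.75) = 23.6875, g(4) = 49, g(4.5) = 61.75, g(5.5) = 91.75.
Sum = Σ Δu_i · g(u_i).
Sum = 209.546875.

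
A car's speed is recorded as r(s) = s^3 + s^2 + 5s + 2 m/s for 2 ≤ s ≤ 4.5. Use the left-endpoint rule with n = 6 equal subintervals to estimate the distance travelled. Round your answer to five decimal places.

Δs = (4.5 − 2)/6 = 5/12.
Left endpoints: 2, 29/12, 17/6, 3.25, 11/3, 49/12.
r(2) = 24, r(29/12) = 58817/1728, r(17/6) = 10139/216, r(3.25) = 63.140625, r(11/3) = 2243/27, r(49/12) = 185197/1728.
Sum = Δs · [r(2) + r(29/12) + r(17/6) + ...].
Sum ≈ 149.31930.

149.31930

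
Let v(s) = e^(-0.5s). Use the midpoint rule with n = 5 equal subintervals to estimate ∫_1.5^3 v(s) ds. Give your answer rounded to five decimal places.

Δs = (3 − 1.5)/5 = 0.3.
Midpoints: 1.65, 1.95, 2.25, 2.55, 2.85.
v(1.65) ≈ 0.43823, v(1.95) ≈ 0.37719, v(2.25) ≈ 0.32465, v(2.55) ≈ 0.27943, v(2.85) ≈ 0.24051.
Sum = Δs · [v(1.65) + v(1.95) + v(2.25) + v(2.55) + v(2.85)].
Sum ≈ 0.49801.

0.49801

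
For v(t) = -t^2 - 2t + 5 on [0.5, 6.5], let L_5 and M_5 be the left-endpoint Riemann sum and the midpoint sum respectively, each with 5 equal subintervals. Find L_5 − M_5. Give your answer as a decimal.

L_5 = -72.54.
M_5 = -102.78.
L_5 − M_5 = 30.24.

30.24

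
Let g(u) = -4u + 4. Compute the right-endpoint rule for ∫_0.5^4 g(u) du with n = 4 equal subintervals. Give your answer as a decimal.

Δu = (4 − 0.5)/4 = 0.875.
Right endpoints: 1.375, 2.25, 3.125, 4.
g(1.375) = -1.5, g(2.25) = -5, g(3.125) = -8.5, g(4) = -12.
Sum = Δu · [g(1.375) + g(2.25) + g(3.125) + g(4)].
Sum = -23.625.

-23.625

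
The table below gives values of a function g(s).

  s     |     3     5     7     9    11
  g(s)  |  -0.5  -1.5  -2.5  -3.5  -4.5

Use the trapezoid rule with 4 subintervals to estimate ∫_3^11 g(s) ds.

-20

Δs = 2.
T_4 = (2/2)·[(-0.5) + 2·(-1.5) + 2·(-2.5) + 2·(-3.5) + (-4.5)] = -20.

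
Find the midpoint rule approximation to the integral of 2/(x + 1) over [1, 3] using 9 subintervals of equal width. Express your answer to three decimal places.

1.386

Δx = (3 − 1)/9 = 2/9.
Midpoints: 10/9, 4/3, 14/9, 16/9, 2, 20/9, 22/9, 8/3, 26/9.
f(10/9) = 18/19, f(4/3) = 6/7, f(14/9) = 18/23, f(16/9) = 0.72, f(2) = 2/3, f(20/9) = 18/29, f(22/9) = 18/31, f(8/3) = 6/11, f(26/9) = 18/35.
Sum = Δx · [f(10/9) + f(4/3) + f(14/9) + ...].
Sum ≈ 1.386.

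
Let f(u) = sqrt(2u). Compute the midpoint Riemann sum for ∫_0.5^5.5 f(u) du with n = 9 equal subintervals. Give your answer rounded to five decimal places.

Δu = (5.5 − 0.5)/9 = 5/9.
Midpoints: 7/9, 4/3, 17/9, 22/9, 3, 32/9, 37/9, 14/3, 47/9.
f(7/9) ≈ 1.24722, f(4/3) ≈ 1.63299, f(17/9) ≈ 1.94365, f(22/9) ≈ 2.21108, f(3) ≈ 2.44949, f(32/9) ≈ 2.66667, f(37/9) ≈ 2.86744, f(14/3) ≈ 3.05505, f(47/9) ≈ 3.23179.
Sum = Δu · [f(7/9) + f(4/3) + f(17/9) + ...].
Sum ≈ 11.83632.

11.83632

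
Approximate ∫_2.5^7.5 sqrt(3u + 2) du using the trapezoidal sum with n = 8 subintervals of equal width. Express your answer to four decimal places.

Δu = (7.5 − 2.5)/8 = 0.625.
f(2.5) ≈ 3.0822, f(3.125) ≈ 3.3727, f(3.75) ≈ 3.6401, f(4.375) ≈ 3.8891, f(5) ≈ 4.1231, f(5.625) ≈ 4.3445, f(6.25) ≈ 4.5552, f(6.875) ≈ 4.7566, f(7.5) ≈ 4.9497.
T_8 = (Δu/2)·[f(u_0) + 2f(u_1) + ... + 2f(u_{7}) + f(u_8)].
Sum ≈ 20.4358.

20.4358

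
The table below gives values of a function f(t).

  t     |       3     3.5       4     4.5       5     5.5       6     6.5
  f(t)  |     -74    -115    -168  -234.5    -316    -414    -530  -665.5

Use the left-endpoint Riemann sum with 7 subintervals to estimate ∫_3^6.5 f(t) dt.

-925.75

Δt = 0.5.
Sum = 0.5·[(-74) + (-115) + (-168) + (-234.5) + (-316) + (-414) + (-530)] = -925.75.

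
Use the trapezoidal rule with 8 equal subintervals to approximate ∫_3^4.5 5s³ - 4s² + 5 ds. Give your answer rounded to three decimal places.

Δs = (4.5 − 3)/8 = 0.1875.
f(3) = 104, f(3.1875) = 517271/4096, f(3.375) = 77647/512, f(3.5625) = 738509/4096, f(3.75) = 212.421875, f(3.9375) = 1016699/4096, f(4.125) = 147397/512, f(4.3125) = 1358321/4096, f(4.5) = 379.625.
T_8 = (Δs/2)·[f(s_0) + 2f(s_1) + ... + 2f(s_{7}) + f(s_8)].
Sum ≈ 333.787.

333.787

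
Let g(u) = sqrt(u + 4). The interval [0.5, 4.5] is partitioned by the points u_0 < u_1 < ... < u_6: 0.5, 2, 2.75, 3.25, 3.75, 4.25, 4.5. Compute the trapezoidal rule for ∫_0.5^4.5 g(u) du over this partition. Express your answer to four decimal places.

10.1502

Subinterval widths: 1.5, 0.75, 0.5, 0.5, 0.5, 0.25.
g(0.5) ≈ 2.1213, g(2) ≈ 2.4495, g(2.75) ≈ 2.5981, g(3.25) ≈ 2.6926, g(3.75) ≈ 2.7839, g(4.25) ≈ 2.8723, g(4.5) ≈ 2.9155.
On each subinterval the trapezoid contributes (Δu_i/2)·[g(u_{i-1}) + g(u_i)].
Sum ≈ 10.1502.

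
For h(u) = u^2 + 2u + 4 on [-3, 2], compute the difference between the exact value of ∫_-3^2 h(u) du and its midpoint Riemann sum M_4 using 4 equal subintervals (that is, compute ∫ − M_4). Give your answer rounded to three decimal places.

Exact integral: ∫_-3^2 h(u) du ≈ 26.66667.
M_4 = 26.015625.
Error ≈ 26.66667 − 26.015625 ≈ 0.651.

0.651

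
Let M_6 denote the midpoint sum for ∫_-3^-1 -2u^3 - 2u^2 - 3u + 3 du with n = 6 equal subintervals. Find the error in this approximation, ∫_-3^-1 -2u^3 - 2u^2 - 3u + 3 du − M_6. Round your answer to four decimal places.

0.1852

Exact integral: ∫_-3^-1 f(u) du ≈ 40.666667.
M_6 ≈ 40.481481.
Error ≈ 40.666667 − 40.481481 ≈ 0.1852.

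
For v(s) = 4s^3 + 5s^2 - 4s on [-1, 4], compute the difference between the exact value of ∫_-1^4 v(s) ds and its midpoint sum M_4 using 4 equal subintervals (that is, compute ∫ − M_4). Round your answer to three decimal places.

Exact integral: ∫_-1^4 v(s) ds ≈ 333.33333.
M_4 = 318.359375.
Error ≈ 333.33333 − 318.359375 ≈ 14.974.

14.974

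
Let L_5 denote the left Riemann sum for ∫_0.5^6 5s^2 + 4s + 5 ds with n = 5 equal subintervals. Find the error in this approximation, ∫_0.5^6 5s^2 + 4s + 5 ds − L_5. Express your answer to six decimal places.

104.866667

Exact integral: ∫_0.5^6 f(s) ds ≈ 458.79166667.
L_5 = 353.925.
Error ≈ 458.79166667 − 353.925 ≈ 104.866667.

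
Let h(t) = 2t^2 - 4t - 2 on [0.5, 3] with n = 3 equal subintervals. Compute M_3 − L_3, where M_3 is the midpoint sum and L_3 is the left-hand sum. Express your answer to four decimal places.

M_3 ≈ -4.872685.
L_3 ≈ -7.129630.
M_3 − L_3 ≈ 2.2569.

2.2569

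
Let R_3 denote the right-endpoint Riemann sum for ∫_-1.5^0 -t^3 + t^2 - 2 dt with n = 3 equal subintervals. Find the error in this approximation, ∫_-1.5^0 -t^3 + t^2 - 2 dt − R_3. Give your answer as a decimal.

Exact integral: ∫_-1.5^0 f(t) dt = -0.609375.
R_3 = -1.8125.
Error = -0.609375 − (-1.8125) = 1.203125.

1.203125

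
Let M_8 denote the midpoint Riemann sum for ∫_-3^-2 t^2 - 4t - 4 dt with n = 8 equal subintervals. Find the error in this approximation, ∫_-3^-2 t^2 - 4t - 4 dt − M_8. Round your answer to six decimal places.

0.001302

Exact integral: ∫_-3^-2 f(t) dt ≈ 12.33333333.
M_8 = 12.33203125.
Error ≈ 12.33333333 − 12.33203125 ≈ 0.001302.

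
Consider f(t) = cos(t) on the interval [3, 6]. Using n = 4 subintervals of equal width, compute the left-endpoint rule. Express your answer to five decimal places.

Δt = (6 − 3)/4 = 0.75.
Left endpoints: 3, 3.75, 4.5, 5.25.
f(3) ≈ -0.98999, f(3.75) ≈ -0.82056, f(4.5) ≈ -0.21080, f(5.25) ≈ 0.51209.
Sum = Δt · [f(3) + f(3.75) + f(4.5) + f(5.25)].
Sum ≈ -1.13195.

-1.13195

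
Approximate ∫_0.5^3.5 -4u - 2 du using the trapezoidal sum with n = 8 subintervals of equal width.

-30

Δu = (3.5 − 0.5)/8 = 0.375.
f(0.5) = -4, f(0.875) = -5.5, f(1.25) = -7, f(1.625) = -8.5, f(2) = -10, f(2.375) = -11.5, f(2.75) = -13, f(3.125) = -14.5, f(3.5) = -16.
T_8 = (Δu/2)·[f(u_0) + 2f(u_1) + ... + 2f(u_{7}) + f(u_8)].
Sum = -30.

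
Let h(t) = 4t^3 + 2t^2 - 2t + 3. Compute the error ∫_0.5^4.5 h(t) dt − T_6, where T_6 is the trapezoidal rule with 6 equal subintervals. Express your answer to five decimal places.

-9.48148

Exact integral: ∫_0.5^4.5 h(t) dt ≈ 462.6666667.
T_6 ≈ 472.1481481.
Error ≈ 462.6666667 − 472.1481481 ≈ -9.48148.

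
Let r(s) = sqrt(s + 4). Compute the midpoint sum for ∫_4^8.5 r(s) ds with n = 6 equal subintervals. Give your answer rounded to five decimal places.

Δs = (8.5 − 4)/6 = 0.75.
Midpoints: 4.375, 5.125, 5.875, 6.625, 7.375, 8.125.
r(4.375) ≈ 2.89396, r(5.125) ≈ 3.02076, r(5.875) ≈ 3.14245, r(6.625) ≈ 3.25960, r(7.375) ≈ 3.37268, r(8.125) ≈ 3.48210.
Sum = Δs · [r(4.375) + r(5.125) + r(5.875) + ...].
Sum ≈ 14.37867.

14.37867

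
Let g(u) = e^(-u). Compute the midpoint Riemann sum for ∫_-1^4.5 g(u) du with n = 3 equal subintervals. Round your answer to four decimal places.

Δu = (4.5 − (-1))/3 = 11/6.
Midpoints: -1/12, 1.75, 43/12.
g(-1/12) ≈ 1.0869, g(1.75) ≈ 0.1738, g(43/12) ≈ 0.0278.
Sum = Δu · [g(-1/12) + g(1.75) + g(43/12)].
Sum ≈ 2.3622.

2.3622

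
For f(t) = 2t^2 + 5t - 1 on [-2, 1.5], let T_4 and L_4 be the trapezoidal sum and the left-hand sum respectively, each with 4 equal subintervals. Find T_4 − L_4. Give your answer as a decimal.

T_4 = 0.6015625.
L_4 = -5.5234375.
T_4 − L_4 = 6.125.

6.125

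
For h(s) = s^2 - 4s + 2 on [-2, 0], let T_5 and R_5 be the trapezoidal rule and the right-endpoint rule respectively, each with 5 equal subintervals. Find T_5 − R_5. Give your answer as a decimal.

2.4

T_5 = 14.72.
R_5 = 12.32.
T_5 − R_5 = 2.4.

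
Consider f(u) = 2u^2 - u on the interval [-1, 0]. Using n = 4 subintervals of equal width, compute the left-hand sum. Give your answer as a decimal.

Δu = (0 − (-1))/4 = 0.25.
Left endpoints: -1, -0.75, -0.5, -0.25.
f(-1) = 3, f(-0.75) = 1.875, f(-0.5) = 1, f(-0.25) = 0.375.
Sum = Δu · [f(-1) + f(-0.75) + f(-0.5) + f(-0.25)].
Sum = 1.5625.

1.5625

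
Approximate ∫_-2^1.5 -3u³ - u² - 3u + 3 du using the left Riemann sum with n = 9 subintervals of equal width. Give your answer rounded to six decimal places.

25.983539

Δu = (1.5 − (-2))/9 = 7/18.
Left endpoints: -2, -29/18, -11/9, -5/6, -4/9, -1/18, 1/3, 13/18, 10/9.
f(-2) = 29, f(-29/18) = 34571/1944, f(-11/9) = 2588/243, f(-5/6) = 157/24, f(-4/9) = 1069/243, f(-1/18) = 6151/1944, f(1/3) = 16/9, f(13/18) = -1591/1944, f(10/9) = -1381/243.
Sum = Δu · [f(-2) + f(-29/18) + f(-11/9) + ...].
Sum ≈ 25.983539.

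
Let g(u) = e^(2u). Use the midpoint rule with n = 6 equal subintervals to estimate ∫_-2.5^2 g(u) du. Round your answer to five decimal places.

Δu = (2 − (-2.5))/6 = 0.75.
Midpoints: -2.125, -1.375, -0.625, 0.125, 0.875, 1.625.
g(-2.125) ≈ 0.01426, g(-1.375) ≈ 0.06393, g(-0.625) ≈ 0.28650, g(0.125) ≈ 1.28403, g(0.875) ≈ 5.75460, g(1.625) ≈ 25.79034.
Sum = Δu · [g(-2.125) + g(-1.375) + g(-0.625) + ...].
Sum ≈ 24.89525.

24.89525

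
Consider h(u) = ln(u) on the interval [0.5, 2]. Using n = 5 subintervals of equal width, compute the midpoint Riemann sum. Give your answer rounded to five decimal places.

Δu = (2 − 0.5)/5 = 0.3.
Midpoints: 0.65, 0.95, 1.25, 1.55, 1.85.
h(0.65) ≈ -0.43078, h(0.95) ≈ -0.05129, h(1.25) ≈ 0.22314, h(1.55) ≈ 0.43825, h(1.85) ≈ 0.61519.
Sum = Δu · [h(0.65) + h(0.95) + h(1.25) + h(1.55) + h(1.85)].
Sum ≈ 0.23835.

0.23835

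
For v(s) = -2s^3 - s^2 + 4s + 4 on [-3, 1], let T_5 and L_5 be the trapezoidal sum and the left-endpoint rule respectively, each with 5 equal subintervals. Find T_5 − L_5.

T_5 = 32.8.
L_5 = 45.6.
T_5 − L_5 = -12.8.

-12.8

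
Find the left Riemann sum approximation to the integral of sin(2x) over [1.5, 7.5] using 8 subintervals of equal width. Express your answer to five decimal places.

Δx = (7.5 − 1.5)/8 = 0.75.
Left endpoints: 1.5, 2.25, 3, 3.75, 4.5, 5.25, 6, 6.75.
f(1.5) ≈ 0.14112, f(2.25) ≈ -0.97753, f(3) ≈ -0.27942, f(3.75) ≈ 0.93800, f(4.5) ≈ 0.41212, f(5.25) ≈ -0.87970, f(6) ≈ -0.53657, f(6.75) ≈ 0.80378.
Sum = Δx · [f(1.5) + f(2.25) + f(3) + ...].
Sum ≈ -0.28364.

-0.28364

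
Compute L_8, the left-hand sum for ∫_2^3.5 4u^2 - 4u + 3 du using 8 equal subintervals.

Δu = (3.5 − 2)/8 = 0.1875.
Left endpoints: 2, 2.1875, 2.375, 2.5625, 2.75, 2.9375, 3.125, 3.3125.
f(2) = 11, f(2.1875) = 13.390625, f(2.375) = 16.0625, f(2.5625) = 19.015625, f(2.75) = 22.25, f(2.9375) = 25.765625, f(3.125) = 29.5625, f(3.3125) = 33.640625.
Sum = Δu · [f(2) + f(2.1875) + f(2.375) + ...].
Sum = 32.00390625.

32.00390625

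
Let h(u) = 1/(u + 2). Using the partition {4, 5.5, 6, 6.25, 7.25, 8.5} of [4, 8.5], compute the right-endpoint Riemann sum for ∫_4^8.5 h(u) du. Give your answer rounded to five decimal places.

Subinterval widths: 1.5, 0.5, 0.25, 1, 1.25.
Right endpoints: 5.5, 6, 6.25, 7.25, 8.5.
h(5.5) = 2/15, h(6) = 0.125, h(6.25) = 4/33, h(7.25) = 4/37, h(8.5) = 2/21.
Sum = Σ Δu_i · h(u_i).
Sum ≈ 0.51996.

0.51996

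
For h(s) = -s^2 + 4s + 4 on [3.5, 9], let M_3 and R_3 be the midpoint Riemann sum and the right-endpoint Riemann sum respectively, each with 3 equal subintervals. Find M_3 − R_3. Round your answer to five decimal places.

M_3 ≈ -67.6678241.
R_3 ≈ -115.1435185.
M_3 − R_3 ≈ 47.47569.

47.47569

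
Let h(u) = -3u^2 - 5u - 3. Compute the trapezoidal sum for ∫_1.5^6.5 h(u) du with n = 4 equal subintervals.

-390.15625

Δu = (6.5 − 1.5)/4 = 1.25.
h(1.5) = -17.25, h(2.75) = -39.4375, h(4) = -71, h(5.25) = -111.9375, h(6.5) = -162.25.
T_4 = (Δu/2)·[h(u_0) + 2h(u_1) + 2h(u_2) + 2h(u_3) + h(u_4)].
Sum = -390.15625.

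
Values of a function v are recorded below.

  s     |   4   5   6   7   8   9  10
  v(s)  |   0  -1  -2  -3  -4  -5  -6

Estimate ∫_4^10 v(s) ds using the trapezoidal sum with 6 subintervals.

-18

Δs = 1.
T_6 = (1/2)·[0 + 2·(-1) + 2·(-2) + 2·(-3) + 2·(-4) + 2·(-5) + (-6)] = -18.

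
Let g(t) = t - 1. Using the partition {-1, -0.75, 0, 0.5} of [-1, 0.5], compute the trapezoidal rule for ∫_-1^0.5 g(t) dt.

-1.875

Subinterval widths: 0.25, 0.75, 0.5.
g(-1) = -2, g(-0.75) = -1.75, g(0) = -1, g(0.5) = -0.5.
On each subinterval the trapezoid contributes (Δt_i/2)·[g(t_{i-1}) + g(t_i)].
Sum = -1.875.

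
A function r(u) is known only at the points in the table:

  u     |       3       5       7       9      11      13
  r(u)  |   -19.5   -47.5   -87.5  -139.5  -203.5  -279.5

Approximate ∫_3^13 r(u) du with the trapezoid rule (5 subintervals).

Δu = 2.
T_5 = (2/2)·[(-19.5) + 2·(-47.5) + 2·(-87.5) + 2·(-139.5) + 2·(-203.5) + (-279.5)] = -1255.

-1255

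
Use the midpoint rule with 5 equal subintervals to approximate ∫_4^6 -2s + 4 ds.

Δs = (6 − 4)/5 = 0.4.
Midpoints: 4.2, 4.6, 5, 5.4, 5.8.
f(4.2) = -4.4, f(4.6) = -5.2, f(5) = -6, f(5.4) = -6.8, f(5.8) = -7.6.
Sum = Δs · [f(4.2) + f(4.6) + f(5) + f(5.4) + f(5.8)].
Sum = -12.

-12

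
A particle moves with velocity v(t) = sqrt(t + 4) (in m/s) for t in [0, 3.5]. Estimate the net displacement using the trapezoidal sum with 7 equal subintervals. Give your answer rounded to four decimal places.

Δt = (3.5 − 0)/7 = 0.5.
v(0) ≈ 2.0000, v(0.5) ≈ 2.1213, v(1) ≈ 2.2361, v(1.5) ≈ 2.3452, v(2) ≈ 2.4495, v(2.5) ≈ 2.5495, v(3) ≈ 2.6458, v(3.5) ≈ 2.7386.
T_7 = (Δt/2)·[v(t_0) + 2v(t_1) + ... + 2v(t_{6}) + v(t_7)].
Sum ≈ 8.3583.

8.3583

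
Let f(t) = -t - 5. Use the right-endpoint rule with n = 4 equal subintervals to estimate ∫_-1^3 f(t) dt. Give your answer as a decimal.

-26

Δt = (3 − (-1))/4 = 1.
Right endpoints: 0, 1, 2, 3.
f(0) = -5, f(1) = -6, f(2) = -7, f(3) = -8.
Sum = Δt · [f(0) + f(1) + f(2) + f(3)].
Sum = -26.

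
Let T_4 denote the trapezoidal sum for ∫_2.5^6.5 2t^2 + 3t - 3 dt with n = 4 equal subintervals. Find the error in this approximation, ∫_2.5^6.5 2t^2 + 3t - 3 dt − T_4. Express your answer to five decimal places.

Exact integral: ∫_2.5^6.5 f(t) dt ≈ 214.6666667.
T_4 = 216.
Error ≈ 214.6666667 − 216 ≈ -1.33333.

-1.33333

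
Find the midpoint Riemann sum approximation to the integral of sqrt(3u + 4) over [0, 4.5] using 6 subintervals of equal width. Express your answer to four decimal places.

Δu = (4.5 − 0)/6 = 0.75.
Midpoints: 0.375, 1.125, 1.875, 2.625, 3.375, 4.125.
f(0.375) ≈ 2.2638, f(1.125) ≈ 2.7157, f(1.875) ≈ 3.1024, f(2.625) ≈ 3.4460, f(3.375) ≈ 3.7583, f(4.125) ≈ 4.0466.
Sum = Δu · [f(0.375) + f(1.125) + f(1.875) + ...].
Sum ≈ 14.4997.

14.4997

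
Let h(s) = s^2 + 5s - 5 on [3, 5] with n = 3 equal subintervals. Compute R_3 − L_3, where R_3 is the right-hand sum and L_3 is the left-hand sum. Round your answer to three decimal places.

17.333

R_3 ≈ 71.48148.
L_3 ≈ 54.14815.
R_3 − L_3 ≈ 17.333.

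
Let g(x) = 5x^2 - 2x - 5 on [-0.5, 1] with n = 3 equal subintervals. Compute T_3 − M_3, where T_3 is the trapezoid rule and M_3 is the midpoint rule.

T_3 = -6.0625.
M_3 = -6.53125.
T_3 − M_3 = 0.46875.

0.46875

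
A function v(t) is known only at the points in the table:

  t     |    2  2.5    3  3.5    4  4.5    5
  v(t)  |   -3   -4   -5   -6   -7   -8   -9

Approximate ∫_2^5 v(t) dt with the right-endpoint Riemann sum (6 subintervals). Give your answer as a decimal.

Δt = 0.5.
Sum = 0.5·[(-4) + (-5) + (-6) + (-7) + (-8) + (-9)] = -19.5.

-19.5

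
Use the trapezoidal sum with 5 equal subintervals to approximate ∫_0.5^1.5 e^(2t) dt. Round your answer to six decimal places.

Δt = (1.5 − 0.5)/5 = 0.2.
f(0.5) ≈ 2.718282, f(0.7) ≈ 4.055200, f(0.9) ≈ 6.049647, f(1.1) ≈ 9.025013, f(1.3) ≈ 13.463738, f(1.5) ≈ 20.085537.
T_5 = (Δt/2)·[f(t_0) + 2f(t_1) + ... + 2f(t_{4}) + f(t_5)].
Sum ≈ 8.799102.

8.799102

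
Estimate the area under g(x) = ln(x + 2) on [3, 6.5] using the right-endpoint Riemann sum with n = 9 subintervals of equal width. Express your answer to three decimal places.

6.746

Δx = (6.5 − 3)/9 = 7/18.
Right endpoints: 61/18, 34/9, 25/6, 41/9, 89/18, 16/3, 103/18, 55/9, 6.5.
g(61/18) ≈ 1.684, g(34/9) ≈ 1.754, g(25/6) ≈ 1.819, g(41/9) ≈ 1.880, g(89/18) ≈ 1.938, g(16/3) ≈ 1.992, g(103/18) ≈ 2.044, g(55/9) ≈ 2.093, g(6.5) ≈ 2.140.
Sum = Δx · [g(61/18) + g(34/9) + g(25/6) + ...].
Sum ≈ 6.746.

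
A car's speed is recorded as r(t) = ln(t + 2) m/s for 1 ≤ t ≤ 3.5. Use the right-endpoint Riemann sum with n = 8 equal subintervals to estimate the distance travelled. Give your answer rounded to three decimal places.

Δt = (3.5 − 1)/8 = 0.3125.
Right endpoints: 1.3125, 1.625, 1.9375, 2.25, 2.5625, 2.875, 3.1875, 3.5.
r(1.3125) ≈ 1.198, r(1.625) ≈ 1.288, r(1.9375) ≈ 1.371, r(2.25) ≈ 1.447, r(2.5625) ≈ 1.518, r(2.875) ≈ 1.584, r(3.1875) ≈ 1.646, r(3.5) ≈ 1.705.
Sum = Δt · [r(1.3125) + r(1.625) + r(1.9375) + ...].
Sum ≈ 3.674.

3.674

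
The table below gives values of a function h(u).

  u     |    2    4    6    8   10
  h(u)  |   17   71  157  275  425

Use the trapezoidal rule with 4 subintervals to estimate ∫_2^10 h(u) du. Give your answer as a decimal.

Δu = 2.
T_4 = (2/2)·[17 + 2·71 + 2·157 + 2·275 + 425] = 1448.

1448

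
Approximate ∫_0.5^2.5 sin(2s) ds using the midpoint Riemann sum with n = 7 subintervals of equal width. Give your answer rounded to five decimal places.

0.13008

Δs = (2.5 − 0.5)/7 = 2/7.
Midpoints: 9/14, 13/14, 17/14, 1.5, 25/14, 29/14, 33/14.
f(9/14) ≈ 0.95964, f(13/14) ≈ 0.95928, f(17/14) ≈ 0.65412, f(1.5) ≈ 0.14112, f(25/14) ≈ -0.41672, f(29/14) ≈ -0.84215, f(33/14) ≈ -1.00000.
Sum = Δs · [f(9/14) + f(13/14) + f(17/14) + ...].
Sum ≈ 0.13008.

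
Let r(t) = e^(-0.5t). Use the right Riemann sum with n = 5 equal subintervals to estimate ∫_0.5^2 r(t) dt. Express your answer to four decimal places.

0.7617

Δt = (2 − 0.5)/5 = 0.3.
Right endpoints: 0.8, 1.1, 1.4, 1.7, 2.
r(0.8) ≈ 0.6703, r(1.1) ≈ 0.5769, r(1.4) ≈ 0.4966, r(1.7) ≈ 0.4274, r(2) ≈ 0.3679.
Sum = Δt · [r(0.8) + r(1.1) + r(1.4) + r(1.7) + r(2)].
Sum ≈ 0.7617.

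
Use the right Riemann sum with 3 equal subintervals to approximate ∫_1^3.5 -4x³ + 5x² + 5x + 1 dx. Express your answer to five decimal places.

Δx = (3.5 − 1)/3 = 5/6.
Right endpoints: 11/6, 8/3, 3.5.
f(11/6) = 251/108, f(8/3) = -701/27, f(3.5) = -91.75.
Sum = Δx · [f(11/6) + f(8/3) + f(3.5)].
Sum ≈ -96.15741.

-96.15741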